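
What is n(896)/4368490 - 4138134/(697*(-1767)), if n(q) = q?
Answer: 25320028726/7535333215 ≈ 3.3602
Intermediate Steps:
n(896)/4368490 - 4138134/(697*(-1767)) = 896/4368490 - 4138134/(697*(-1767)) = 896*(1/4368490) - 4138134/(-1231599) = 64/312035 - 4138134*(-1/1231599) = 64/312035 + 1379378/410533 = 25320028726/7535333215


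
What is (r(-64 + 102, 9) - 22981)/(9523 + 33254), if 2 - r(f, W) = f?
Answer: -23017/42777 ≈ -0.53807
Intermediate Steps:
r(f, W) = 2 - f
(r(-64 + 102, 9) - 22981)/(9523 + 33254) = ((2 - (-64 + 102)) - 22981)/(9523 + 33254) = ((2 - 1*38) - 22981)/42777 = ((2 - 38) - 22981)*(1/42777) = (-36 - 22981)*(1/42777) = -23017*1/42777 = -23017/42777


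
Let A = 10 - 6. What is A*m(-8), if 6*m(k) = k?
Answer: -16/3 ≈ -5.3333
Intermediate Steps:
m(k) = k/6
A = 4
A*m(-8) = 4*((⅙)*(-8)) = 4*(-4/3) = -16/3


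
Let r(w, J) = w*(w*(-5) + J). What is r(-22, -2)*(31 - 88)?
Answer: 135432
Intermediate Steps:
r(w, J) = w*(J - 5*w) (r(w, J) = w*(-5*w + J) = w*(J - 5*w))
r(-22, -2)*(31 - 88) = (-22*(-2 - 5*(-22)))*(31 - 88) = -22*(-2 + 110)*(-57) = -22*108*(-57) = -2376*(-57) = 135432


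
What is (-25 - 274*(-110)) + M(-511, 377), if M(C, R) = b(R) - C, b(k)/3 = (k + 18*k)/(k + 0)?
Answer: 30683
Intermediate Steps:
b(k) = 57 (b(k) = 3*((k + 18*k)/(k + 0)) = 3*((19*k)/k) = 3*19 = 57)
M(C, R) = 57 - C
(-25 - 274*(-110)) + M(-511, 377) = (-25 - 274*(-110)) + (57 - 1*(-511)) = (-25 + 30140) + (57 + 511) = 30115 + 568 = 30683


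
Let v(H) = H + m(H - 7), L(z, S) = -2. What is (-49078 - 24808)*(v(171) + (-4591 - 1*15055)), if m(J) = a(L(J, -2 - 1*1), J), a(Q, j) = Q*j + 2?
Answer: 1463016686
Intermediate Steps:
a(Q, j) = 2 + Q*j
m(J) = 2 - 2*J
v(H) = 16 - H (v(H) = H + (2 - 2*(H - 7)) = H + (2 - 2*(-7 + H)) = H + (2 + (14 - 2*H)) = H + (16 - 2*H) = 16 - H)
(-49078 - 24808)*(v(171) + (-4591 - 1*15055)) = (-49078 - 24808)*((16 - 1*171) + (-4591 - 1*15055)) = -73886*((16 - 171) + (-4591 - 15055)) = -73886*(-155 - 19646) = -73886*(-19801) = 1463016686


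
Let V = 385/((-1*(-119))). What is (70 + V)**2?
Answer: 1550025/289 ≈ 5363.4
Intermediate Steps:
V = 55/17 (V = 385/119 = 385*(1/119) = 55/17 ≈ 3.2353)
(70 + V)**2 = (70 + 55/17)**2 = (1245/17)**2 = 1550025/289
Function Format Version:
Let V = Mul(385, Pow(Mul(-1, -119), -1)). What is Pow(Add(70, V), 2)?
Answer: Rational(1550025, 289) ≈ 5363.4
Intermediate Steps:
V = Rational(55, 17) (V = Mul(385, Pow(119, -1)) = Mul(385, Rational(1, 119)) = Rational(55, 17) ≈ 3.2353)
Pow(Add(70, V), 2) = Pow(Add(70, Rational(55, 17)), 2) = Pow(Rational(1245, 17), 2) = Rational(1550025, 289)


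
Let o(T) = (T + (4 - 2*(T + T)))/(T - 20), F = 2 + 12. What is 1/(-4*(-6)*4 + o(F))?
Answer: 3/307 ≈ 0.0097720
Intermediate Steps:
F = 14
o(T) = (4 - 3*T)/(-20 + T) (o(T) = (T + (4 - 4*T))/(-20 + T) = (4 - 3*T)/(-20 + T))
1/(-4*(-6)*4 + o(F)) = 1/(-4*(-6)*4 + (4 - 3*14)/(-20 + 14)) = 1/(24*4 + (4 - 42)/(-6)) = 1/(96 - 1/6*(-38)) = 1/(96 + 19/3) = 1/(307/3) = 3/307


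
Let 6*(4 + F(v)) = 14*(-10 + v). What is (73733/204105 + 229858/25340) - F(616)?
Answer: -65852414779/47018370 ≈ -1400.6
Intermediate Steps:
F(v) = -82/3 + 7*v/3 (F(v) = -4 + (14*(-10 + v))/6 = -4 + (-140 + 14*v)/6 = -4 + (-70/3 + 7*v/3) = -82/3 + 7*v/3)
(73733/204105 + 229858/25340) - F(616) = (73733/204105 + 229858/25340) - (-82/3 + (7/3)*616) = (73733*(1/204105) + 229858*(1/25340)) - (-82/3 + 4312/3) = (6703/18555 + 114929/12670) - 1*1410 = 443486921/47018370 - 1410 = -65852414779/47018370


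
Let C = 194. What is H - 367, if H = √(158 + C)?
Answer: -367 + 4*√22 ≈ -348.24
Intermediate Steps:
H = 4*√22 (H = √(158 + 194) = √352 = 4*√22 ≈ 18.762)
H - 367 = 4*√22 - 367 = -367 + 4*√22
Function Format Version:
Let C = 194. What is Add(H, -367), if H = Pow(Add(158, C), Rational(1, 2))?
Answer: Add(-367, Mul(4, Pow(22, Rational(1, 2)))) ≈ -348.24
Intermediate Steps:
H = Mul(4, Pow(22, Rational(1, 2))) (H = Pow(Add(158, 194), Rational(1, 2)) = Pow(352, Rational(1, 2)) = Mul(4, Pow(22, Rational(1, 2))) ≈ 18.762)
Add(H, -367) = Add(Mul(4, Pow(22, Rational(1, 2))), -367) = Add(-367, Mul(4, Pow(22, Rational(1, 2))))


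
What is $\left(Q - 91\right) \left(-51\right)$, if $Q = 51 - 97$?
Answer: $6987$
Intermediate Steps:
$Q = -46$
$\left(Q - 91\right) \left(-51\right) = \left(-46 - 91\right) \left(-51\right) = \left(-137\right) \left(-51\right) = 6987$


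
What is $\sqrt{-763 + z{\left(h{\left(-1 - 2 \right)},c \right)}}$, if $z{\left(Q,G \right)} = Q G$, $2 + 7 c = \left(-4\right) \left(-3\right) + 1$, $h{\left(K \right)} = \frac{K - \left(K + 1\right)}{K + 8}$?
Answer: $\frac{2 i \sqrt{233765}}{35} \approx 27.628 i$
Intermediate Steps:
$h{\left(K \right)} = - \frac{1}{8 + K}$ ($h{\left(K \right)} = \frac{K - \left(1 + K\right)}{8 + K} = - \frac{1}{8 + K}$)
$c = \frac{11}{7}$ ($c = - \frac{2}{7} + \frac{\left(-4\right) \left(-3\right) + 1}{7} = - \frac{2}{7} + \frac{12 + 1}{7} = - \frac{2}{7} + \frac{1}{7} \cdot 13 = - \frac{2}{7} + \frac{13}{7} = \frac{11}{7} \approx 1.5714$)
$z{\left(Q,G \right)} = G Q$
$\sqrt{-763 + z{\left(h{\left(-1 - 2 \right)},c \right)}} = \sqrt{-763 + \frac{11 \left(- \frac{1}{8 - 3}\right)}{7}} = \sqrt{-763 + \frac{11 \left(- \frac{1}{5}\right)}{7}} = \sqrt{-763 + \frac{11 \left(\left(-1\right) \frac{1}{5}\right)}{7}} = \sqrt{-763 + \frac{11}{7} \left(- \frac{1}{5}\right)} = \sqrt{-763 - \frac{11}{35}} = \sqrt{- \frac{26716}{35}} = \frac{2 i \sqrt{233765}}{35}$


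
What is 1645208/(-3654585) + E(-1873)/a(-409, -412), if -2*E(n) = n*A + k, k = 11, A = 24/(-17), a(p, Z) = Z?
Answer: 141918238651/51193426680 ≈ 2.7722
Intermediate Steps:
A = -24/17 (A = 24*(-1/17) = -24/17 ≈ -1.4118)
E(n) = -11/2 + 12*n/17 (E(n) = -(n*(-24/17) + 11)/2 = -(-24*n/17 + 11)/2 = -(11 - 24*n/17)/2 = -11/2 + 12*n/17)
1645208/(-3654585) + E(-1873)/a(-409, -412) = 1645208/(-3654585) + (-11/2 + (12/17)*(-1873))/(-412) = 1645208*(-1/3654585) + (-11/2 - 22476/17)*(-1/412) = -1645208/3654585 - 45139/34*(-1/412) = -1645208/3654585 + 45139/14008 = 141918238651/51193426680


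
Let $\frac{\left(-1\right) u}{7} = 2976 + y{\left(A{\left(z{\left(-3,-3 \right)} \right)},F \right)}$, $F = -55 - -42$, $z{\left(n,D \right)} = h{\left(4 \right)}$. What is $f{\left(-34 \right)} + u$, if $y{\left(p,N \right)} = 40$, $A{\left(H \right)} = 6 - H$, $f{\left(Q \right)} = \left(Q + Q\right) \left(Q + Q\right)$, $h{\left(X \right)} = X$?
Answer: $-16488$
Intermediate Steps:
$z{\left(n,D \right)} = 4$
$f{\left(Q \right)} = 4 Q^{2}$ ($f{\left(Q \right)} = 2 Q 2 Q = 4 Q^{2}$)
$F = -13$ ($F = -55 + 42 = -13$)
$u = -21112$ ($u = - 7 \left(2976 + 40\right) = \left(-7\right) 3016 = -21112$)
$f{\left(-34 \right)} + u = 4 \left(-34\right)^{2} - 21112 = 4 \cdot 1156 - 21112 = 4624 - 21112 = -16488$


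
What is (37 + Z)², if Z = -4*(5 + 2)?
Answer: 81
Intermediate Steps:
Z = -28 (Z = -4*7 = -28)
(37 + Z)² = (37 - 28)² = 9² = 81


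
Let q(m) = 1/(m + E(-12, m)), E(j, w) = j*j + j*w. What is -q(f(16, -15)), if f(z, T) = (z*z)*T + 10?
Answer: -1/42274 ≈ -2.3655e-5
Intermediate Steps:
f(z, T) = 10 + T*z**2 (f(z, T) = z**2*T + 10 = T*z**2 + 10 = 10 + T*z**2)
E(j, w) = j**2 + j*w
q(m) = 1/(144 - 11*m) (q(m) = 1/(m - 12*(-12 + m)) = 1/(m + (144 - 12*m)) = 1/(144 - 11*m))
-q(f(16, -15)) = -1/(144 - 11*(10 - 15*16**2)) = -1/(144 - 11*(10 - 15*256)) = -1/(144 - 11*(10 - 3840)) = -1/(144 - 11*(-3830)) = -1/(144 + 42130) = -1/42274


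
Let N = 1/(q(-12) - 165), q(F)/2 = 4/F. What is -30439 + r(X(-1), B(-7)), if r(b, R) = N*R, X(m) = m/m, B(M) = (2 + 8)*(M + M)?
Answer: -2161109/71 ≈ -30438.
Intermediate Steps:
B(M) = 20*M (B(M) = 10*(2*M) = 20*M)
q(F) = 8/F (q(F) = 2*(4/F) = 8/F)
X(m) = 1
N = -3/497 (N = 1/(8/(-12) - 165) = 1/(8*(-1/12) - 165) = 1/(-⅔ - 165) = 1/(-497/3) = -3/497 ≈ -0.0060362)
r(b, R) = -3*R/497
-30439 + r(X(-1), B(-7)) = -30439 - 60*(-7)/497 = -30439 - 3/497*(-140) = -30439 + 60/71 = -2161109/71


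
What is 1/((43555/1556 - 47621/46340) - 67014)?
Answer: -1287590/86251837681 ≈ -1.4928e-5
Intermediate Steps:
1/((43555/1556 - 47621/46340) - 67014) = 1/((43555*(1/1556) - 47621*1/46340) - 67014) = 1/((43555/1556 - 6803/6620) - 67014) = 1/(34718579/1287590 - 67014) = 1/(-86251837681/1287590) = -1287590/86251837681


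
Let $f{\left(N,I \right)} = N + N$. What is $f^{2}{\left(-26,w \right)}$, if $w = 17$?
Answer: $2704$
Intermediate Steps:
$f{\left(N,I \right)} = 2 N$
$f^{2}{\left(-26,w \right)} = \left(2 \left(-26\right)\right)^{2} = \left(-52\right)^{2} = 2704$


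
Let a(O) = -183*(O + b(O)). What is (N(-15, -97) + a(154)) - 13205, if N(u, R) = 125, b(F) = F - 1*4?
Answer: -68712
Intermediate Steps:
b(F) = -4 + F (b(F) = F - 4 = -4 + F)
a(O) = 732 - 366*O (a(O) = -183*(O + (-4 + O)) = -183*(-4 + 2*O) = 732 - 366*O)
(N(-15, -97) + a(154)) - 13205 = (125 + (732 - 366*154)) - 13205 = (125 + (732 - 56364)) - 13205 = (125 - 55632) - 13205 = -55507 - 13205 = -68712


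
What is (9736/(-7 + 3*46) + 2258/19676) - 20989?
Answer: -26954230775/1288778 ≈ -20915.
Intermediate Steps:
(9736/(-7 + 3*46) + 2258/19676) - 20989 = (9736/(-7 + 138) + 2258*(1/19676)) - 20989 = (9736/131 + 1129/9838) - 20989 = 95930667/1288778 - 20989 = -26954230775/1288778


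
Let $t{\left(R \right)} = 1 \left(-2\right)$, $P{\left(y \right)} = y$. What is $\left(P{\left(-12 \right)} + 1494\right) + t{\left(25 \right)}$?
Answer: $1480$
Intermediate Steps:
$t{\left(R \right)} = -2$
$\left(P{\left(-12 \right)} + 1494\right) + t{\left(25 \right)} = \left(-12 + 1494\right) - 2 = 1482 - 2 = 1480$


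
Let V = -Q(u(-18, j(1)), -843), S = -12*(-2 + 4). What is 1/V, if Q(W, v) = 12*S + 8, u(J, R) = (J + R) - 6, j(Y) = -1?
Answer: 1/280 ≈ 0.0035714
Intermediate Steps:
S = -24 (S = -12*2 = -4*6 = -24)
u(J, R) = -6 + J + R
Q(W, v) = -280 (Q(W, v) = 12*(-24) + 8 = -288 + 8 = -280)
V = 280 (V = -1*(-280) = 280)
1/V = 1/280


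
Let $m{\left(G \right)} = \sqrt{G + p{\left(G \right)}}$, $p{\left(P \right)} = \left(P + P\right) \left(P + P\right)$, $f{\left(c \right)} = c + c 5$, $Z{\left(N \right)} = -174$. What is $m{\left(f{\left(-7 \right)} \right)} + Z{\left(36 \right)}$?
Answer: $-174 + \sqrt{7014} \approx -90.25$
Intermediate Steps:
$f{\left(c \right)} = 6 c$ ($f{\left(c \right)} = c + 5 c = 6 c$)
$p{\left(P \right)} = 4 P^{2}$ ($p{\left(P \right)} = 2 P 2 P = 4 P^{2}$)
$m{\left(G \right)} = \sqrt{G + 4 G^{2}}$
$m{\left(f{\left(-7 \right)} \right)} + Z{\left(36 \right)} = \sqrt{6 \left(-7\right) \left(1 + 4 \cdot 6 \left(-7\right)\right)} - 174 = \sqrt{- 42 \left(1 + 4 \left(-42\right)\right)} - 174 = \sqrt{- 42 \left(1 - 168\right)} - 174 = \sqrt{\left(-42\right) \left(-167\right)} - 174 = \sqrt{7014} - 174 = -174 + \sqrt{7014}$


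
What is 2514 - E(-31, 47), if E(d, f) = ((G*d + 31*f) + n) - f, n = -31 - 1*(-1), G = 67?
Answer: 3211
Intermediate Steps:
n = -30 (n = -31 + 1 = -30)
E(d, f) = -30 + 30*f + 67*d (E(d, f) = ((67*d + 31*f) - 30) - f = ((31*f + 67*d) - 30) - f = (-30 + 31*f + 67*d) - f = -30 + 30*f + 67*d)
2514 - E(-31, 47) = 2514 - (-30 + 30*47 + 67*(-31)) = 2514 - (-30 + 1410 - 2077) = 2514 - 1*(-697) = 2514 + 697 = 3211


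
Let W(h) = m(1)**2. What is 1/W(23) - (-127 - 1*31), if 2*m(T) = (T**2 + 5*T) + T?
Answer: 7746/49 ≈ 158.08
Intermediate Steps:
m(T) = T**2/2 + 3*T (m(T) = ((T**2 + 5*T) + T)/2 = (T**2 + 6*T)/2 = T**2/2 + 3*T)
W(h) = 49/4 (W(h) = ((1/2)*1*(6 + 1))**2 = ((1/2)*1*7)**2 = (7/2)**2 = 49/4)
1/W(23) - (-127 - 1*31) = 1/(49/4) - (-127 - 1*31) = 4/49 - (-127 - 31) = 4/49 - 1*(-158) = 4/49 + 158 = 7746/49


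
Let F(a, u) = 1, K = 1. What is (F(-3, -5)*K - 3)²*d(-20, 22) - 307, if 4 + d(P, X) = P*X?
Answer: -2083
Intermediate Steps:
d(P, X) = -4 + P*X
(F(-3, -5)*K - 3)²*d(-20, 22) - 307 = (1*1 - 3)²*(-4 - 20*22) - 307 = (1 - 3)²*(-4 - 440) - 307 = (-2)²*(-444) - 307 = 4*(-444) - 307 = -1776 - 307 = -2083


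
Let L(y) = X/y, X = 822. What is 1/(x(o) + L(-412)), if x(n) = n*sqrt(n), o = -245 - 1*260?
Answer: -84666/5465231823421 + 21430180*I*sqrt(505)/5465231823421 ≈ -1.5492e-8 + 8.8118e-5*I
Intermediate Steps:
o = -505 (o = -245 - 260 = -505)
x(n) = n**(3/2)
L(y) = 822/y
1/(x(o) + L(-412)) = 1/((-505)**(3/2) + 822/(-412)) = 1/(-505*I*sqrt(505) + 822*(-1/412)) = 1/(-505*I*sqrt(505) - 411/206) = 1/(-411/206 - 505*I*sqrt(505))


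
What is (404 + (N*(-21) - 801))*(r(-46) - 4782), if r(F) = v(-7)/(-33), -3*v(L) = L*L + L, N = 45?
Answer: 19250624/3 ≈ 6.4169e+6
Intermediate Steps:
v(L) = -L/3 - L**2/3 (v(L) = -(L*L + L)/3 = -(L**2 + L)/3 = -(L + L**2)/3 = -L/3 - L**2/3)
r(F) = 14/33 (r(F) = -1/3*(-7)*(1 - 7)/(-33) = -1/3*(-7)*(-6)*(-1/33) = -14*(-1/33) = 14/33)
(404 + (N*(-21) - 801))*(r(-46) - 4782) = (404 + (45*(-21) - 801))*(14/33 - 4782) = (404 + (-945 - 801))*(-157792/33) = (404 - 1746)*(-157792/33) = -1342*(-157792/33) = 19250624/3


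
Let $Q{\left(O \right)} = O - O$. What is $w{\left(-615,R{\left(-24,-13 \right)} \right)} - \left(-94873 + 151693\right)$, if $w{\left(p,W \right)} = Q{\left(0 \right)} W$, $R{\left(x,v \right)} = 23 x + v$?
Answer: $-56820$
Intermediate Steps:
$Q{\left(O \right)} = 0$
$R{\left(x,v \right)} = v + 23 x$
$w{\left(p,W \right)} = 0$ ($w{\left(p,W \right)} = 0 W = 0$)
$w{\left(-615,R{\left(-24,-13 \right)} \right)} - \left(-94873 + 151693\right) = 0 - \left(-94873 + 151693\right) = 0 - 56820 = -56820$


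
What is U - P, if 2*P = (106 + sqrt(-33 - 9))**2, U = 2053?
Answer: -3544 - 106*I*sqrt(42) ≈ -3544.0 - 686.96*I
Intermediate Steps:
P = (106 + I*sqrt(42))**2/2 (P = (106 + sqrt(-33 - 9))**2/2 = (106 + sqrt(-42))**2/2 = (106 + I*sqrt(42))**2/2 ≈ 5597.0 + 686.96*I)
U - P = 2053 - (5597 + 106*I*sqrt(42)) = 2053 + (-5597 - 106*I*sqrt(42)) = -3544 - 106*I*sqrt(42)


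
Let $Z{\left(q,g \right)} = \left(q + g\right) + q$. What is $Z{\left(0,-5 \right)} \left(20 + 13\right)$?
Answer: $-165$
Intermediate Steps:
$Z{\left(q,g \right)} = g + 2 q$ ($Z{\left(q,g \right)} = \left(g + q\right) + q = g + 2 q$)
$Z{\left(0,-5 \right)} \left(20 + 13\right) = \left(-5 + 2 \cdot 0\right) \left(20 + 13\right) = \left(-5 + 0\right) 33 = \left(-5\right) 33 = -165$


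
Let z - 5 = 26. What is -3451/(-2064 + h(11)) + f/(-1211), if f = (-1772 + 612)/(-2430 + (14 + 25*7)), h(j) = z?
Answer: 9363141521/5517259083 ≈ 1.6971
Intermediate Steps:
z = 31 (z = 5 + 26 = 31)
h(j) = 31
f = 1160/2241 (f = -1160/(-2430 + (14 + 175)) = -1160/(-2430 + 189) = -1160/(-2241) = -1160*(-1/2241) = 1160/2241 ≈ 0.51763)
-3451/(-2064 + h(11)) + f/(-1211) = -3451/(-2064 + 31) + (1160/2241)/(-1211) = -3451/(-2033) + (1160/2241)*(-1/1211) = -3451*(-1/2033) - 1160/2713851 = 3451/2033 - 1160/2713851 = 9363141521/5517259083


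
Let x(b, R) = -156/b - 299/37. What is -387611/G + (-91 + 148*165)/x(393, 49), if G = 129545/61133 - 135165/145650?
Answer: -9538315033755409771/29053264128291 ≈ -3.2830e+5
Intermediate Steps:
G = 707012487/593601430 (G = 129545*(1/61133) - 135165*1/145650 = 129545/61133 - 9011/9710 = 707012487/593601430 ≈ 1.1911)
x(b, R) = -299/37 - 156/b (x(b, R) = -156/b - 299*1/37 = -156/b - 299/37 = -299/37 - 156/b)
-387611/G + (-91 + 148*165)/x(393, 49) = -387611/707012487/593601430 + (-91 + 148*165)/(-299/37 - 156/393) = -387611*593601430/707012487 + (-91 + 24420)/(-299/37 - 156*1/393) = -230086443883730/707012487 + 24329/(-299/37 - 52/131) = -230086443883730/707012487 + 24329/(-41093/4847) = -230086443883730/707012487 + 24329*(-4847/41093) = -230086443883730/707012487 - 117922663/41093 = -9538315033755409771/29053264128291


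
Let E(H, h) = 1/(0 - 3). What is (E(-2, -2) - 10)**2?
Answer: 961/9 ≈ 106.78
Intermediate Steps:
E(H, h) = -1/3 (E(H, h) = 1/(-3) = -1/3)
(E(-2, -2) - 10)**2 = (-1/3 - 10)**2 = (-31/3)**2 = 961/9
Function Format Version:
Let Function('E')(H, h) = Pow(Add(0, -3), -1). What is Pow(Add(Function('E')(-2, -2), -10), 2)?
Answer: Rational(961, 9) ≈ 106.78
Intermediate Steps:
Function('E')(H, h) = Rational(-1, 3) (Function('E')(H, h) = Pow(-3, -1) = Rational(-1, 3))
Pow(Add(Function('E')(-2, -2), -10), 2) = Pow(Add(Rational(-1, 3), -10), 2) = Pow(Rational(-31, 3), 2) = Rational(961, 9)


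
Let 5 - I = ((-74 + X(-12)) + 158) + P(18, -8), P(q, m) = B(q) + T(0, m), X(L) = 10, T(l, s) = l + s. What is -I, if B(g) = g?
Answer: 99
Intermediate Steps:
P(q, m) = m + q (P(q, m) = q + (0 + m) = q + m = m + q)
I = -99 (I = 5 - (((-74 + 10) + 158) + (-8 + 18)) = 5 - ((-64 + 158) + 10) = 5 - (94 + 10) = 5 - 1*104 = 5 - 104 = -99)
-I = -1*(-99) = 99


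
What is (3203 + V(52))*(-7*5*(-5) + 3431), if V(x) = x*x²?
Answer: 518582466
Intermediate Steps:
V(x) = x³
(3203 + V(52))*(-7*5*(-5) + 3431) = (3203 + 52³)*(-7*5*(-5) + 3431) = (3203 + 140608)*(-35*(-5) + 3431) = 143811*(175 + 3431) = 143811*3606 = 518582466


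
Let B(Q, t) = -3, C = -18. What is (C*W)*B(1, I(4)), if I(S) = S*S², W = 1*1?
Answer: 54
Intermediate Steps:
W = 1
I(S) = S³
(C*W)*B(1, I(4)) = -18*1*(-3) = -18*(-3) = 54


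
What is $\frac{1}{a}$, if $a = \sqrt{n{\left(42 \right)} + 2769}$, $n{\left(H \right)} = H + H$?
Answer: $\frac{\sqrt{317}}{951} \approx 0.018722$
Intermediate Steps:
$n{\left(H \right)} = 2 H$
$a = 3 \sqrt{317}$ ($a = \sqrt{2 \cdot 42 + 2769} = \sqrt{84 + 2769} = \sqrt{2853} = 3 \sqrt{317} \approx 53.413$)
$\frac{1}{a} = \frac{1}{3 \sqrt{317}} = \frac{\sqrt{317}}{951}$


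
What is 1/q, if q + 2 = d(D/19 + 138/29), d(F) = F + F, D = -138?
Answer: -551/3862 ≈ -0.14267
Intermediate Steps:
d(F) = 2*F
q = -3862/551 (q = -2 + 2*(-138/19 + 138/29) = -2 + 2*(-1380/551) = -2 - 2760/551 = -3862/551 ≈ -7.0091)
1/q = 1/(-3862/551) = -551/3862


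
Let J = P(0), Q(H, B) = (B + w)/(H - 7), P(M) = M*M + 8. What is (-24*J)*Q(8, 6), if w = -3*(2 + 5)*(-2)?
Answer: -9216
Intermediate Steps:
w = 42 (w = -21*(-2) = -3*(-14) = 42)
P(M) = 8 + M² (P(M) = M² + 8 = 8 + M²)
Q(H, B) = (42 + B)/(-7 + H) (Q(H, B) = (B + 42)/(H - 7) = (42 + B)/(-7 + H))
J = 8 (J = 8 + 0² = 8 + 0 = 8)
(-24*J)*Q(8, 6) = (-24*8)*((42 + 6)/(-7 + 8)) = -192*48/1 = -192*48 = -9216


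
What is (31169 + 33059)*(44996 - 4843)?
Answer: 2578946884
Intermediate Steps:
(31169 + 33059)*(44996 - 4843) = 64228*40153 = 2578946884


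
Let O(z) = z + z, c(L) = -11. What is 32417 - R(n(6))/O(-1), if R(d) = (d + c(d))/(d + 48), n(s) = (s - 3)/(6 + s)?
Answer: 12512919/386 ≈ 32417.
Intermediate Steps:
O(z) = 2*z
n(s) = (-3 + s)/(6 + s)
R(d) = (-11 + d)/(48 + d) (R(d) = (d - 11)/(d + 48) = (-11 + d)/(48 + d))
32417 - R(n(6))/O(-1) = 32417 - (-11 + (-3 + 6)/(6 + 6))/(48 + (-3 + 6)/(6 + 6))/(2*(-1)) = 32417 - (-11 + 3/12)/(48 + 3/12)/(-2) = 32417 - (-11 + (1/12)*3)/(48 + (1/12)*3)*(-1)/2 = 32417 - (-11 + ¼)/(48 + ¼)*(-1)/2 = 32417 - -43/4/(193/4)*(-1)/2 = 32417 - (4/193)*(-43/4)*(-1)/2 = 32417 - (-43)*(-1)/(193*2) = 32417 - 1*43/386 = 32417 - 43/386 = 12512919/386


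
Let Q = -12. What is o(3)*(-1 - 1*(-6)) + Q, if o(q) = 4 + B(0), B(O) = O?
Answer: 8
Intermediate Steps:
o(q) = 4 (o(q) = 4 + 0 = 4)
o(3)*(-1 - 1*(-6)) + Q = 4*(-1 - 1*(-6)) - 12 = 4*(-1 + 6) - 12 = 4*5 - 12 = 20 - 12 = 8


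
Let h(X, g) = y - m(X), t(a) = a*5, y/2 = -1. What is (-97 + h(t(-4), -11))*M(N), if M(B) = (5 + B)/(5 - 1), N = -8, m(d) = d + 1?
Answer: 60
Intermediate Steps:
m(d) = 1 + d
y = -2 (y = 2*(-1) = -2)
t(a) = 5*a
h(X, g) = -3 - X (h(X, g) = -2 - (1 + X) = -2 + (-1 - X) = -3 - X)
M(B) = 5/4 + B/4 (M(B) = (5 + B)/4 = (5 + B)*(¼) = 5/4 + B/4)
(-97 + h(t(-4), -11))*M(N) = (-97 + (-3 - 5*(-4)))*(5/4 + (¼)*(-8)) = (-97 + (-3 - 1*(-20)))*(5/4 - 2) = (-97 + (-3 + 20))*(-¾) = (-97 + 17)*(-¾) = -80*(-¾) = 60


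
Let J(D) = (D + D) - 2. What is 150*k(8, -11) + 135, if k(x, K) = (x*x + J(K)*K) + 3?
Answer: 49785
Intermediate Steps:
J(D) = -2 + 2*D (J(D) = 2*D - 2 = -2 + 2*D)
k(x, K) = 3 + x**2 + K*(-2 + 2*K) (k(x, K) = (x*x + (-2 + 2*K)*K) + 3 = (x**2 + K*(-2 + 2*K)) + 3 = 3 + x**2 + K*(-2 + 2*K))
150*k(8, -11) + 135 = 150*(3 + 8**2 + 2*(-11)*(-1 - 11)) + 135 = 150*(3 + 64 + 2*(-11)*(-12)) + 135 = 150*(3 + 64 + 264) + 135 = 150*331 + 135 = 49650 + 135 = 49785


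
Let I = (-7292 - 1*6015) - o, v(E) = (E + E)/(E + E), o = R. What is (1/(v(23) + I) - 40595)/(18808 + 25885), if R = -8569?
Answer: -192298516/211710741 ≈ -0.90831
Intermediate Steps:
o = -8569
v(E) = 1 (v(E) = (2*E)/((2*E)) = (2*E)*(1/(2*E)) = 1)
I = -4738 (I = (-7292 - 1*6015) - 1*(-8569) = (-7292 - 6015) + 8569 = -13307 + 8569 = -4738)
(1/(v(23) + I) - 40595)/(18808 + 25885) = (1/(1 - 4738) - 40595)/(18808 + 25885) = (1/(-4737) - 40595)/44693 = (-1/4737 - 40595)*(1/44693) = -192298516/4737*1/44693 = -192298516/211710741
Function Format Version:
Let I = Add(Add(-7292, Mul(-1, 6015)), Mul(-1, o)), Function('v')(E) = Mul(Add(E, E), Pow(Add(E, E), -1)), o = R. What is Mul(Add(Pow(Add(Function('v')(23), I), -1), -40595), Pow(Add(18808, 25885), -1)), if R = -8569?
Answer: Rational(-192298516, 211710741) ≈ -0.90831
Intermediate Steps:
o = -8569
Function('v')(E) = 1 (Function('v')(E) = Mul(Mul(2, E), Pow(Mul(2, E), -1)) = Mul(Mul(2, E), Mul(Rational(1, 2), Pow(E, -1))) = 1)
I = -4738 (I = Add(Add(-7292, Mul(-1, 6015)), Mul(-1, -8569)) = Add(Add(-7292, -6015), 8569) = Add(-13307, 8569) = -4738)
Mul(Add(Pow(Add(Function('v')(23), I), -1), -40595), Pow(Add(18808, 25885), -1)) = Mul(Add(Pow(Add(1, -4738), -1), -40595), Pow(Add(18808, 25885), -1)) = Mul(Add(Pow(-4737, -1), -40595), Pow(44693, -1)) = Mul(Add(Rational(-1, 4737), -40595), Rational(1, 44693)) = Mul(Rational(-192298516, 4737), Rational(1, 44693)) = Rational(-192298516, 211710741)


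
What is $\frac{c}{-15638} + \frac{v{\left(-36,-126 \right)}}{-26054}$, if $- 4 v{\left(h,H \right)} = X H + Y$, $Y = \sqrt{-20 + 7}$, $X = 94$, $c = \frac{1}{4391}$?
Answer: $- \frac{7261478864}{63894139169} + \frac{i \sqrt{13}}{104216} \approx -0.11365 + 3.4597 \cdot 10^{-5} i$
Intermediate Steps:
$c = \frac{1}{4391} \approx 0.00022774$
$Y = i \sqrt{13}$ ($Y = \sqrt{-13} = i \sqrt{13} \approx 3.6056 i$)
$v{\left(h,H \right)} = - \frac{47 H}{2} - \frac{i \sqrt{13}}{4}$ ($v{\left(h,H \right)} = - \frac{94 H + i \sqrt{13}}{4} = - \frac{47 H}{2} - \frac{i \sqrt{13}}{4}$)
$\frac{c}{-15638} + \frac{v{\left(-36,-126 \right)}}{-26054} = \frac{1}{4391 \left(-15638\right)} + \frac{\left(- \frac{47}{2}\right) \left(-126\right) - \frac{i \sqrt{13}}{4}}{-26054} = \frac{1}{4391} \left(- \frac{1}{15638}\right) + \left(2961 - \frac{i \sqrt{13}}{4}\right) \left(- \frac{1}{26054}\right) = - \frac{1}{68666458} - \left(\frac{423}{3722} - \frac{i \sqrt{13}}{104216}\right) = - \frac{7261478864}{63894139169} + \frac{i \sqrt{13}}{104216}$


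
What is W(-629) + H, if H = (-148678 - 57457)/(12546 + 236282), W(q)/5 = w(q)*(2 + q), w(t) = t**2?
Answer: -308629961881115/248828 ≈ -1.2403e+9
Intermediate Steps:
W(q) = 5*q**2*(2 + q) (W(q) = 5*(q**2*(2 + q)) = 5*q**2*(2 + q))
H = -206135/248828 ≈ -0.82842
W(-629) + H = 5*(-629)**2*(2 - 629) - 206135/248828 = 5*395641*(-627) - 206135/248828 = -1240334535 - 206135/248828 = -308629961881115/248828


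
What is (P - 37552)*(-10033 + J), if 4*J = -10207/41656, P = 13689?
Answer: 39892941590537/166624 ≈ 2.3942e+8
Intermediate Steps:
J = -10207/166624 (J = (-10207/41656)/4 = (-10207*1/41656)/4 = (1/4)*(-10207/41656) = -10207/166624 ≈ -0.061258)
(P - 37552)*(-10033 + J) = (13689 - 37552)*(-10033 - 10207/166624) = -23863*(-1671748799/166624) = 39892941590537/166624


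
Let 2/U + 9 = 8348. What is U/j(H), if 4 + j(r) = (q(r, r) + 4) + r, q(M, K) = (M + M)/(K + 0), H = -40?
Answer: -1/158441 ≈ -6.3115e-6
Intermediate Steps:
U = 2/8339 (U = 2/(-9 + 8348) = 2/8339 ≈ 0.00023984)
q(M, K) = 2*M/K (q(M, K) = (2*M)/K = 2*M/K)
j(r) = 2 + r (j(r) = -4 + ((2*r/r + 4) + r) = -4 + ((2 + 4) + r) = -4 + (6 + r) = 2 + r)
U/j(H) = 2/(8339*(2 - 40)) = (2/8339)/(-38) = (2/8339)*(-1/38) = -1/158441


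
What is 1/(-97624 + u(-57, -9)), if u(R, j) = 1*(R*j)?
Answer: -1/97111 ≈ -1.0297e-5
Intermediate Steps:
u(R, j) = R*j
1/(-97624 + u(-57, -9)) = 1/(-97624 - 57*(-9)) = 1/(-97624 + 513) = 1/(-97111) = -1/97111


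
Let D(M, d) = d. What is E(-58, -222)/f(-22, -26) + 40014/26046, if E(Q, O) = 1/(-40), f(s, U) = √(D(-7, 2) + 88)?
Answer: 2223/1447 - √10/1200 ≈ 1.5336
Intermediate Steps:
f(s, U) = 3*√10 (f(s, U) = √(2 + 88) = √90 = 3*√10)
E(Q, O) = -1/40
E(-58, -222)/f(-22, -26) + 40014/26046 = -√10/30/40 + 40014/26046 = -√10/1200 + 40014*(1/26046) = -√10/1200 + 2223/1447 = 2223/1447 - √10/1200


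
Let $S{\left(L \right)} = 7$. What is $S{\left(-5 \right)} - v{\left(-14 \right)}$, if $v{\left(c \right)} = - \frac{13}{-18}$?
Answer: $\frac{113}{18} \approx 6.2778$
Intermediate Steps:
$v{\left(c \right)} = \frac{13}{18}$ ($v{\left(c \right)} = \left(-13\right) \left(- \frac{1}{18}\right) = \frac{13}{18}$)
$S{\left(-5 \right)} - v{\left(-14 \right)} = 7 - \frac{13}{18} = \frac{113}{18}$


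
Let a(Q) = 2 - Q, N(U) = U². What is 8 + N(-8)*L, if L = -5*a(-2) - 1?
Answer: -1336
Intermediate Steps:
L = -21 (L = -5*(2 - 1*(-2)) - 1 = -5*(2 + 2) - 1 = -5*4 - 1 = -20 - 1 = -21)
8 + N(-8)*L = 8 + (-8)²*(-21) = 8 + 64*(-21) = 8 - 1344 = -1336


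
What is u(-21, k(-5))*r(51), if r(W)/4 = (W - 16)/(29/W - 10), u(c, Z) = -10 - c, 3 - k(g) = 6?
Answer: -78540/481 ≈ -163.28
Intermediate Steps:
k(g) = -3 (k(g) = 3 - 1*6 = 3 - 6 = -3)
r(W) = 4*(-16 + W)/(-10 + 29/W) (r(W) = 4*((W - 16)/(29/W - 10)) = 4*((-16 + W)/(-10 + 29/W)) = 4*(-16 + W)/(-10 + 29/W))
u(-21, k(-5))*r(51) = (-10 - 1*(-21))*(4*51*(16 - 1*51)/(-29 + 10*51)) = (-10 + 21)*(4*51*(16 - 51)/(-29 + 510)) = 11*(4*51*(-35)/481) = 11*(4*51*(1/481)*(-35)) = 11*(-7140/481) = -78540/481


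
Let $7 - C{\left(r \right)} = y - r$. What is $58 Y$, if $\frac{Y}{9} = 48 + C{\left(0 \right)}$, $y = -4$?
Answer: $30798$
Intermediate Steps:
$C{\left(r \right)} = 11 + r$ ($C{\left(r \right)} = 7 - \left(-4 - r\right) = 7 + \left(4 + r\right) = 11 + r$)
$Y = 531$ ($Y = 9 \left(48 + \left(11 + 0\right)\right) = 9 \left(48 + 11\right) = 9 \cdot 59 = 531$)
$58 Y = 58 \cdot 531 = 30798$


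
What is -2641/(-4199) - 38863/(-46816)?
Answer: 1372377/940576 ≈ 1.4591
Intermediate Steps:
-2641/(-4199) - 38863/(-46816) = -2641*(-1/4199) - 38863*(-1/46816) = 139/221 + 3533/4256 = 1372377/940576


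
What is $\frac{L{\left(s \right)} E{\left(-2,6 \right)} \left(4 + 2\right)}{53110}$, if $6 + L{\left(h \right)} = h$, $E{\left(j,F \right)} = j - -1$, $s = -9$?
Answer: $\frac{9}{5311} \approx 0.0016946$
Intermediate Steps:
$E{\left(j,F \right)} = 1 + j$ ($E{\left(j,F \right)} = j + 1 = 1 + j$)
$L{\left(h \right)} = -6 + h$
$\frac{L{\left(s \right)} E{\left(-2,6 \right)} \left(4 + 2\right)}{53110} = \frac{\left(-6 - 9\right) \left(1 - 2\right) \left(4 + 2\right)}{53110} = - 15 \left(\left(-1\right) 6\right) \frac{1}{53110} = \left(-15\right) \left(-6\right) \frac{1}{53110} = 90 \cdot \frac{1}{53110} = \frac{9}{5311}$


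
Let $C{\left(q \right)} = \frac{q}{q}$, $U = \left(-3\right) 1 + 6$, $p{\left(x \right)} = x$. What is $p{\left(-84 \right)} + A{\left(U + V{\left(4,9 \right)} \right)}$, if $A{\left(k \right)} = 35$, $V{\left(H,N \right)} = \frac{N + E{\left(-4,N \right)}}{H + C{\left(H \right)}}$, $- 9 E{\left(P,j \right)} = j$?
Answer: $-49$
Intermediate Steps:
$E{\left(P,j \right)} = - \frac{j}{9}$
$U = 3$ ($U = -3 + 6 = 3$)
$C{\left(q \right)} = 1$
$V{\left(H,N \right)} = \frac{8 N}{9 \left(1 + H\right)}$ ($V{\left(H,N \right)} = \frac{N - \frac{N}{9}}{H + 1} = \frac{\frac{8}{9} N}{1 + H} = \frac{8 N}{9 \left(1 + H\right)}$)
$p{\left(-84 \right)} + A{\left(U + V{\left(4,9 \right)} \right)} = -84 + 35 = -49$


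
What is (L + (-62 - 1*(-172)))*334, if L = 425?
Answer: 178690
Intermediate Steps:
(L + (-62 - 1*(-172)))*334 = (425 + (-62 - 1*(-172)))*334 = (425 + (-62 + 172))*334 = (425 + 110)*334 = 535*334 = 178690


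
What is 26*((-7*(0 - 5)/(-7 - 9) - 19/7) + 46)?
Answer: 59839/56 ≈ 1068.6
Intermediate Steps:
26*((-7*(0 - 5)/(-7 - 9) - 19/7) + 46) = 26*((-7*(-5/(-16)) - 19*1/7) + 46) = 26*((-7*(-5*(-1/16)) - 19/7) + 46) = 26*((-7/(1/(5/16)) - 19/7) + 46) = 26*((-7/16/5 - 19/7) + 46) = 26*((-7*5/16 - 19/7) + 46) = 26*((-35/16 - 19/7) + 46) = 26*(-549/112 + 46) = 26*(4603/112) = 59839/56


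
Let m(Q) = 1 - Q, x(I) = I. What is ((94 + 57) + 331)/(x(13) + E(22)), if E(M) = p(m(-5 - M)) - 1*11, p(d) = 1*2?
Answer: 241/2 ≈ 120.50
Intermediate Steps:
p(d) = 2
E(M) = -9 (E(M) = 2 - 1*11 = 2 - 11 = -9)
((94 + 57) + 331)/(x(13) + E(22)) = ((94 + 57) + 331)/(13 - 9) = (151 + 331)/4 = 482*(¼) = 241/2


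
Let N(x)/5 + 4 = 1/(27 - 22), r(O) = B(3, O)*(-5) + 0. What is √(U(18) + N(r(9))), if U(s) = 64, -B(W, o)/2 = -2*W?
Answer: 3*√5 ≈ 6.7082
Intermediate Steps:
B(W, o) = 4*W (B(W, o) = -(-4)*W = 4*W)
r(O) = -60 (r(O) = (4*3)*(-5) + 0 = 12*(-5) + 0 = -60 + 0 = -60)
N(x) = -19 (N(x) = -20 + 5/(27 - 22) = -20 + 5/5 = -20 + 5*(⅕) = -20 + 1 = -19)
√(U(18) + N(r(9))) = √(64 - 19) = √45 = 3*√5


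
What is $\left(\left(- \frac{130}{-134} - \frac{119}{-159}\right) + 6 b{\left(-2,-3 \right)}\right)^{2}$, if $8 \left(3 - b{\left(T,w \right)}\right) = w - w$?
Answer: $\frac{44126043844}{113486409} \approx 388.82$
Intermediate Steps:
$b{\left(T,w \right)} = 3$ ($b{\left(T,w \right)} = 3 - \frac{w - w}{8} = 3 - 0 = 3 + 0 = 3$)
$\left(\left(- \frac{130}{-134} - \frac{119}{-159}\right) + 6 b{\left(-2,-3 \right)}\right)^{2} = \left(\left(- \frac{130}{-134} - \frac{119}{-159}\right) + 6 \cdot 3\right)^{2} = \left(\left(\left(-130\right) \left(- \frac{1}{134}\right) - - \frac{119}{159}\right) + 18\right)^{2} = \left(\left(\frac{65}{67} + \frac{119}{159}\right) + 18\right)^{2} = \left(\frac{18308}{10653} + 18\right)^{2} = \left(\frac{210062}{10653}\right)^{2} = \frac{44126043844}{113486409}$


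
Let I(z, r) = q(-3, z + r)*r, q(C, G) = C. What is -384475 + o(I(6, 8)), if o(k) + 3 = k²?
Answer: -383902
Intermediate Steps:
I(z, r) = -3*r
o(k) = -3 + k²
-384475 + o(I(6, 8)) = -384475 + (-3 + (-3*8)²) = -384475 + (-3 + (-24)²) = -384475 + (-3 + 576) = -384475 + 573 = -383902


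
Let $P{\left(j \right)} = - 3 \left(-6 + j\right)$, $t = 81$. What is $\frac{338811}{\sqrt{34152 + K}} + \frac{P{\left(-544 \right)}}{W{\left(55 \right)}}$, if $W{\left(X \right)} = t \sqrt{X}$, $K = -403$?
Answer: $\frac{10 \sqrt{55}}{27} + \frac{338811 \sqrt{33749}}{33749} \approx 1847.0$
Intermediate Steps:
$W{\left(X \right)} = 81 \sqrt{X}$
$P{\left(j \right)} = 18 - 3 j$
$\frac{338811}{\sqrt{34152 + K}} + \frac{P{\left(-544 \right)}}{W{\left(55 \right)}} = \frac{338811}{\sqrt{34152 - 403}} + \frac{18 - -1632}{81 \sqrt{55}} = \frac{338811}{\sqrt{33749}} + \left(18 + 1632\right) \frac{\sqrt{55}}{4455} = 338811 \frac{\sqrt{33749}}{33749} + 1650 \frac{\sqrt{55}}{4455} = \frac{338811 \sqrt{33749}}{33749} + \frac{10 \sqrt{55}}{27} = \frac{10 \sqrt{55}}{27} + \frac{338811 \sqrt{33749}}{33749}$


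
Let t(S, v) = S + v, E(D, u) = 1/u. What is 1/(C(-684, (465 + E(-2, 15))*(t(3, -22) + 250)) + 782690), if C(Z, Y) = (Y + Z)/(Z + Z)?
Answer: 1710/1338266467 ≈ 1.2778e-6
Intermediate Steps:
C(Z, Y) = (Y + Z)/(2*Z) (C(Z, Y) = (Y + Z)/((2*Z)) = (Y + Z)*(1/(2*Z)) = (Y + Z)/(2*Z))
1/(C(-684, (465 + E(-2, 15))*(t(3, -22) + 250)) + 782690) = 1/((½)*((465 + 1/15)*((3 - 22) + 250) - 684)/(-684) + 782690) = 1/((½)*(-1/684)*((465 + 1/15)*(-19 + 250) - 684) + 782690) = 1/((½)*(-1/684)*((6976/15)*231 - 684) + 782690) = 1/((½)*(-1/684)*(537152/5 - 684) + 782690) = 1/((½)*(-1/684)*(533732/5) + 782690) = 1/(-133433/1710 + 782690) = 1/(1338266467/1710) = 1710/1338266467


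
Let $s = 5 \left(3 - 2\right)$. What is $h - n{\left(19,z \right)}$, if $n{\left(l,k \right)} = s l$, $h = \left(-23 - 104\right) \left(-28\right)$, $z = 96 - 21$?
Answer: $3461$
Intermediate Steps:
$z = 75$
$h = 3556$ ($h = \left(-127\right) \left(-28\right) = 3556$)
$s = 5$ ($s = 5 \cdot 1 = 5$)
$n{\left(l,k \right)} = 5 l$
$h - n{\left(19,z \right)} = 3556 - 5 \cdot 19 = 3556 - 95 = 3461$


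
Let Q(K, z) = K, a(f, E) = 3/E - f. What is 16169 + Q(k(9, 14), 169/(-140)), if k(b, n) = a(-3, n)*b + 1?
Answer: 226785/14 ≈ 16199.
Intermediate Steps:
a(f, E) = -f + 3/E
k(b, n) = 1 + b*(3 + 3/n) (k(b, n) = (-1*(-3) + 3/n)*b + 1 = (3 + 3/n)*b + 1 = b*(3 + 3/n) + 1 = 1 + b*(3 + 3/n))
16169 + Q(k(9, 14), 169/(-140)) = 16169 + (14 + 3*9*(1 + 14))/14 = 16169 + (14 + 3*9*15)/14 = 16169 + (14 + 405)/14 = 16169 + (1/14)*419 = 16169 + 419/14 = 226785/14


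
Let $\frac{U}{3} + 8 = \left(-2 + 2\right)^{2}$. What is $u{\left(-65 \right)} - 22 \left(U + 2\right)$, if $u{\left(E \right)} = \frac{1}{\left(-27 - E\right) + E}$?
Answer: $\frac{13067}{27} \approx 483.96$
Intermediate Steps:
$U = -24$ ($U = -24 + 3 \left(-2 + 2\right)^{2} = -24 + 3 \cdot 0^{2} = -24 + 3 \cdot 0 = -24 + 0 = -24$)
$u{\left(E \right)} = - \frac{1}{27}$ ($u{\left(E \right)} = \frac{1}{-27} = - \frac{1}{27}$)
$u{\left(-65 \right)} - 22 \left(U + 2\right) = - \frac{1}{27} - 22 \left(-24 + 2\right) = - \frac{1}{27} - -484 = - \frac{1}{27} + 484 = \frac{13067}{27}$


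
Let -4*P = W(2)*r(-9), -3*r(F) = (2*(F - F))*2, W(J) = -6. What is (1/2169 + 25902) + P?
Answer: 56181439/2169 ≈ 25902.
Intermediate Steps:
r(F) = 0 (r(F) = -2*(F - F)*2/3 = -2*0*2/3 = -0*2 = -⅓*0 = 0)
P = 0 (P = -(-3)*0/2 = -¼*0 = 0)
(1/2169 + 25902) + P = (1/2169 + 25902) + 0 = 56181439/2169 + 0 = 56181439/2169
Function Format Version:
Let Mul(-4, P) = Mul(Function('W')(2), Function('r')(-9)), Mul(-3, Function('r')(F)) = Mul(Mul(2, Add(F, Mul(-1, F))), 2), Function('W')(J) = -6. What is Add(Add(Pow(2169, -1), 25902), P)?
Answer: Rational(56181439, 2169) ≈ 25902.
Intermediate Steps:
Function('r')(F) = 0 (Function('r')(F) = Mul(Rational(-1, 3), Mul(Mul(2, Add(F, Mul(-1, F))), 2)) = Mul(Rational(-1, 3), Mul(Mul(2, 0), 2)) = Mul(Rational(-1, 3), Mul(0, 2)) = Mul(Rational(-1, 3), 0) = 0)
P = 0 (P = Mul(Rational(-1, 4), Mul(-6, 0)) = Mul(Rational(-1, 4), 0) = 0)
Add(Add(Pow(2169, -1), 25902), P) = Add(Add(Pow(2169, -1), 25902), 0) = Add(Add(Rational(1, 2169), 25902), 0) = Add(Rational(56181439, 2169), 0) = Rational(56181439, 2169)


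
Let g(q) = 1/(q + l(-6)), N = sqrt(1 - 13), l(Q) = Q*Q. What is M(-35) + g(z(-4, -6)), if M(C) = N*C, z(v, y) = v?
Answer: 1/32 - 70*I*sqrt(3) ≈ 0.03125 - 121.24*I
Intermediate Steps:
l(Q) = Q**2
N = 2*I*sqrt(3) (N = sqrt(-12) = 2*I*sqrt(3) ≈ 3.4641*I)
g(q) = 1/(36 + q) (g(q) = 1/(q + (-6)**2) = 1/(q + 36) = 1/(36 + q))
M(C) = 2*I*C*sqrt(3) (M(C) = (2*I*sqrt(3))*C = 2*I*C*sqrt(3))
M(-35) + g(z(-4, -6)) = 2*I*(-35)*sqrt(3) + 1/(36 - 4) = -70*I*sqrt(3) + 1/32 = 1/32 - 70*I*sqrt(3)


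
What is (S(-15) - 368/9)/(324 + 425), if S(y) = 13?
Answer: -251/6741 ≈ -0.037235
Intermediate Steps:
(S(-15) - 368/9)/(324 + 425) = (13 - 368/9)/(324 + 425) = (13 - 368*1/9)/749 = (13 - 368/9)*(1/749) = -251/9*1/749 = -251/6741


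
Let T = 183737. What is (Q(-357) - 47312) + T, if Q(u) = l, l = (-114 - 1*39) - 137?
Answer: 136135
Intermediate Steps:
l = -290 (l = (-114 - 39) - 137 = -153 - 137 = -290)
Q(u) = -290
(Q(-357) - 47312) + T = (-290 - 47312) + 183737 = -47602 + 183737 = 136135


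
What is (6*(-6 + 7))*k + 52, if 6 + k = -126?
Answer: -740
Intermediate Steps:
k = -132 (k = -6 - 126 = -132)
(6*(-6 + 7))*k + 52 = (6*(-6 + 7))*(-132) + 52 = (6*1)*(-132) + 52 = 6*(-132) + 52 = -792 + 52 = -740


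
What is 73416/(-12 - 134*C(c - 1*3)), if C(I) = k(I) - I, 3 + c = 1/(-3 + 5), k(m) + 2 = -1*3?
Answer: -73416/79 ≈ -929.32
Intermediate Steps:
k(m) = -5 (k(m) = -2 - 1*3 = -2 - 3 = -5)
c = -5/2 (c = -3 + 1/(-3 + 5) = -3 + 1/2 = -5/2 ≈ -2.5000)
C(I) = -5 - I
73416/(-12 - 134*C(c - 1*3)) = 73416/(-12 - 134*(-5 - (-5/2 - 1*3))) = 73416/(-12 - 134*(-5 - (-5/2 - 3))) = 73416/(-12 - 134*(-5 - 1*(-11/2))) = 73416/(-12 - 134*(-5 + 11/2)) = 73416/(-12 - 134*1/2) = 73416/(-12 - 67) = 73416/(-79) = 73416*(-1/79) = -73416/79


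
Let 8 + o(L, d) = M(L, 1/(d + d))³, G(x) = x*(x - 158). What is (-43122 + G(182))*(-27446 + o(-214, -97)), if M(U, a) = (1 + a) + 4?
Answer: 3866531982771879/3650692 ≈ 1.0591e+9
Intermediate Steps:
G(x) = x*(-158 + x)
M(U, a) = 5 + a
o(L, d) = -8 + (5 + 1/(2*d))³ (o(L, d) = -8 + (5 + 1/(d + d))³ = -8 + (5 + 1/(2*d))³)
(-43122 + G(182))*(-27446 + o(-214, -97)) = (-43122 + 182*(-158 + 182))*(-27446 + (-8 + (⅛)*(1 + 10*(-97))³/(-97)³)) = (-43122 + 182*24)*(-27446 + (-8 + (⅛)*(-1/912673)*(1 - 970)³)) = (-43122 + 4368)*(-27446 + (-8 + (⅛)*(-1/912673)*(-969)³)) = -38754*(-27446 + (-8 + (⅛)*(-1/912673)*(-909853209))) = -38754*(-27446 + (-8 + 909853209/7301384)) = -38754*(-27446 + 851442137/7301384) = -38754*(-199542343127/7301384) = 3866531982771879/3650692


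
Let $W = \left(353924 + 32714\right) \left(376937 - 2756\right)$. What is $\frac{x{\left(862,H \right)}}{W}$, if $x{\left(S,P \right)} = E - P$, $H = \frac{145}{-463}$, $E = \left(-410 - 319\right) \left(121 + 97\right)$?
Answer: $- \frac{73580741}{66983410780314} \approx -1.0985 \cdot 10^{-6}$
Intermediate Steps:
$E = -158922$ ($E = \left(-729\right) 218 = -158922$)
$H = - \frac{145}{463}$ ($H = 145 \left(- \frac{1}{463}\right) = - \frac{145}{463} \approx -0.31317$)
$W = 144672593478$ ($W = 386638 \cdot 374181 = 144672593478$)
$x{\left(S,P \right)} = -158922 - P$
$\frac{x{\left(862,H \right)}}{W} = \frac{-158922 - - \frac{145}{463}}{144672593478} = \left(-158922 + \frac{145}{463}\right) \frac{1}{144672593478} = \left(- \frac{73580741}{463}\right) \frac{1}{144672593478} = - \frac{73580741}{66983410780314}$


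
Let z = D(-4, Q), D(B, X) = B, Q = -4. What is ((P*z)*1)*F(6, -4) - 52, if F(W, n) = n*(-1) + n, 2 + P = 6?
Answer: -52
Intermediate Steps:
P = 4 (P = -2 + 6 = 4)
z = -4
F(W, n) = 0 (F(W, n) = -n + n = 0)
((P*z)*1)*F(6, -4) - 52 = ((4*(-4))*1)*0 - 52 = -16*1*0 - 52 = -16*0 - 52 = 0 - 52 = -52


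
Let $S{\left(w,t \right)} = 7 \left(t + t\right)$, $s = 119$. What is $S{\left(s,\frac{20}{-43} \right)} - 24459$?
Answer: $- \frac{1052017}{43} \approx -24466.0$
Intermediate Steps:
$S{\left(w,t \right)} = 14 t$ ($S{\left(w,t \right)} = 7 \cdot 2 t = 14 t$)
$S{\left(s,\frac{20}{-43} \right)} - 24459 = 14 \frac{20}{-43} - 24459 = 14 \cdot 20 \left(- \frac{1}{43}\right) - 24459 = 14 \left(- \frac{20}{43}\right) - 24459 = - \frac{280}{43} - 24459 = - \frac{1052017}{43}$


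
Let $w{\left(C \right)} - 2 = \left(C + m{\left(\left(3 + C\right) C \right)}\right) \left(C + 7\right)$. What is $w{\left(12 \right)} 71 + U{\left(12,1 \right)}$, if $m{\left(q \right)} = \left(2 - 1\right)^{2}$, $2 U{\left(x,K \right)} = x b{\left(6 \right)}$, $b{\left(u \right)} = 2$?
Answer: $17691$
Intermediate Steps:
$U{\left(x,K \right)} = x$ ($U{\left(x,K \right)} = \frac{x 2}{2} = \frac{2 x}{2} = x$)
$m{\left(q \right)} = 1$ ($m{\left(q \right)} = 1^{2} = 1$)
$w{\left(C \right)} = 2 + \left(1 + C\right) \left(7 + C\right)$ ($w{\left(C \right)} = 2 + \left(C + 1\right) \left(C + 7\right) = 2 + \left(1 + C\right) \left(7 + C\right)$)
$w{\left(12 \right)} 71 + U{\left(12,1 \right)} = \left(9 + 12^{2} + 8 \cdot 12\right) 71 + 12 = \left(9 + 144 + 96\right) 71 + 12 = 249 \cdot 71 + 12 = 17679 + 12 = 17691$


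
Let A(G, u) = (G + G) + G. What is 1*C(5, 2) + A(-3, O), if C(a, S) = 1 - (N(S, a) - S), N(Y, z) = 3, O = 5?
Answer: -9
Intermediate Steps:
A(G, u) = 3*G (A(G, u) = 2*G + G = 3*G)
C(a, S) = -2 + S (C(a, S) = 1 - (3 - S) = 1 + (-3 + S) = -2 + S)
1*C(5, 2) + A(-3, O) = 1*(-2 + 2) + 3*(-3) = 1*0 - 9 = 0 - 9 = -9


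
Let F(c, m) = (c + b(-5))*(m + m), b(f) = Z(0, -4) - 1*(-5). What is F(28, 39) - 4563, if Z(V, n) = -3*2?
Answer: -2457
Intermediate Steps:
Z(V, n) = -6
b(f) = -1 (b(f) = -6 - 1*(-5) = -6 + 5 = -1)
F(c, m) = 2*m*(-1 + c) (F(c, m) = (c - 1)*(m + m) = (-1 + c)*(2*m) = 2*m*(-1 + c))
F(28, 39) - 4563 = 2*39*(-1 + 28) - 4563 = 2*39*27 - 4563 = 2106 - 4563 = -2457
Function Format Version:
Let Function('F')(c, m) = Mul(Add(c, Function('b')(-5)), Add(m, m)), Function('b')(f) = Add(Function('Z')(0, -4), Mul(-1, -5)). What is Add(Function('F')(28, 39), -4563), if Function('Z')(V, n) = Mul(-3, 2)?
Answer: -2457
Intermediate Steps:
Function('Z')(V, n) = -6
Function('b')(f) = -1 (Function('b')(f) = Add(-6, Mul(-1, -5)) = Add(-6, 5) = -1)
Function('F')(c, m) = Mul(2, m, Add(-1, c)) (Function('F')(c, m) = Mul(Add(c, -1), Add(m, m)) = Mul(Add(-1, c), Mul(2, m)) = Mul(2, m, Add(-1, c)))
Add(Function('F')(28, 39), -4563) = Add(Mul(2, 39, Add(-1, 28)), -4563) = Add(Mul(2, 39, 27), -4563) = Add(2106, -4563) = -2457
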